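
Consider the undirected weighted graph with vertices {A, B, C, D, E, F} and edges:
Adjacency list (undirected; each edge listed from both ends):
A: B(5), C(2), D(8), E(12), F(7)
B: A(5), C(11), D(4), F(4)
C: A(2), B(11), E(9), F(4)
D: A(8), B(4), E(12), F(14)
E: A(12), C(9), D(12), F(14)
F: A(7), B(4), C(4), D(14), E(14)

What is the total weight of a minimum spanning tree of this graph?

Grow the tree from D using Prim:
Step 1: frontier [B—D 4, A—D 8, D—E 12, D—F 14] → take B—D (4); add B.
Step 2: frontier [B—F 4, A—B 5, B—C 11, A—D 8, D—E 12, D—F 14] → take B—F (4); add F.
Step 3: frontier [A—B 5, B—C 11, A—D 8, D—E 12, C—F 4, A—F 7, E—F 14] → take C—F (4); add C.
Step 4: frontier [A—B 5, A—C 2, C—E 9, A—D 8, D—E 12, A—F 7, E—F 14] → take A—C (2); add A.
Step 5: frontier [A—E 12, C—E 9, D—E 12, E—F 14] → take C—E (9); add E.
MST edges: B—D, B—F, C—F, A—C, C—E; total weight 4+4+4+2+9 = 23.

23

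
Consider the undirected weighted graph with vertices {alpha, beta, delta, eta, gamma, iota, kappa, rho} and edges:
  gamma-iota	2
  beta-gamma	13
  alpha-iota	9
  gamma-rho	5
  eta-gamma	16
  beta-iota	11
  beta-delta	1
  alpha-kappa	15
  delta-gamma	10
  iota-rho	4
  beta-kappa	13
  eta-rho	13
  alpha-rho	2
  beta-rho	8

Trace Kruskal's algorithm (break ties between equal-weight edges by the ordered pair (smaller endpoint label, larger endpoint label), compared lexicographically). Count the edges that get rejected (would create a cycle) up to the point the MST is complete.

5

Sort edges by weight, then run Kruskal:
beta-delta (1): add — endpoints in different components.
alpha-rho (2): add — endpoints in different components.
gamma-iota (2): add — endpoints in different components.
iota-rho (4): add — endpoints in different components.
gamma-rho (5): skip — rho and gamma already connected.
beta-rho (8): add — endpoints in different components.
alpha-iota (9): skip — iota and alpha already connected.
delta-gamma (10): skip — delta and gamma already connected.
beta-iota (11): skip — beta and iota already connected.
beta-gamma (13): skip — beta and gamma already connected.
beta-kappa (13): add — endpoints in different components.
eta-rho (13): add — endpoints in different components.
Edges rejected before the tree was complete: 5.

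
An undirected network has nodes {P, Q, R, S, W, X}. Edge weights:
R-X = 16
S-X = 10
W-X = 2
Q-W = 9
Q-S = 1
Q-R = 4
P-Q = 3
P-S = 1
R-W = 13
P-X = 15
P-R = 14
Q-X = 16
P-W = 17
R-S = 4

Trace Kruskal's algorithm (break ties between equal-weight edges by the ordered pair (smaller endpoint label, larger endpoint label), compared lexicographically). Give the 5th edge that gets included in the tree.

Q-W

Kruskal: consider edges lightest-first.
P-S (1): add — endpoints in different components.
Q-S (1): add — endpoints in different components.
W-X (2): add — endpoints in different components.
P-Q (3): skip — P and Q already connected.
Q-R (4): add — endpoints in different components.
R-S (4): skip — S and R already connected.
Q-W (9): add — endpoints in different components.
The 5th edge added is Q-W.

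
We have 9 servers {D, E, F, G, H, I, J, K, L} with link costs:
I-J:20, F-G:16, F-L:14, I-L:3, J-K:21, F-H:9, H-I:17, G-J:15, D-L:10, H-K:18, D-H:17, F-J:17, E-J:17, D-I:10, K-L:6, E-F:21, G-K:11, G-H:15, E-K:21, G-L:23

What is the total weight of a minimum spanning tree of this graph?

Grow the tree from J using Prim:
Step 1: cheapest edge leaving the tree is G-J (15); add G.
Step 2: cheapest edge leaving the tree is G-K (11); add K.
Step 3: cheapest edge leaving the tree is K-L (6); add L.
Step 4: cheapest edge leaving the tree is I-L (3); add I.
Step 5: cheapest edge leaving the tree is D-I (10); add D.
Step 6: cheapest edge leaving the tree is F-L (14); add F.
Step 7: cheapest edge leaving the tree is F-H (9); add H.
Step 8: cheapest edge leaving the tree is E-J (17); add E.
MST edges: G-J, G-K, K-L, I-L, D-I, F-L, F-H, E-J; total weight 15+11+6+3+10+14+9+17 = 85.

85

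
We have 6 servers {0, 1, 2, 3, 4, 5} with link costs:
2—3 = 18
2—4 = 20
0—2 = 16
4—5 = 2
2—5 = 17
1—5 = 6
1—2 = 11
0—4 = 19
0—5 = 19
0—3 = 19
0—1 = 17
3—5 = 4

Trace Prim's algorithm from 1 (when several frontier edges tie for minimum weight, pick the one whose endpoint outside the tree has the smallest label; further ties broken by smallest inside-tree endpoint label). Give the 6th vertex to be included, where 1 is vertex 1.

0

Grow the tree from 1 using Prim:
Step 1: frontier [1—5 6, 1—2 11, 0—1 17] → take 1—5 (6); add 5.
Step 2: frontier [1—2 11, 0—1 17, 4—5 2, 3—5 4, 2—5 17, 0—5 19] → take 4—5 (2); add 4.
Step 3: frontier [1—2 11, 0—1 17, 0—4 19, 2—4 20, 3—5 4, 2—5 17, 0—5 19] → take 3—5 (4); add 3.
Step 4: frontier [1—2 11, 0—1 17, 2—3 18, 0—3 19, 0—4 19, 2—4 20, 2—5 17, 0—5 19] → take 1—2 (11); add 2.
Step 5: frontier [0—1 17, 0—2 16, 0—3 19, 0—4 19, 0—5 19] → take 0—2 (16); add 0.
Vertex order: 1, 5, 4, 3, 2, 0. The 6th vertex is 0.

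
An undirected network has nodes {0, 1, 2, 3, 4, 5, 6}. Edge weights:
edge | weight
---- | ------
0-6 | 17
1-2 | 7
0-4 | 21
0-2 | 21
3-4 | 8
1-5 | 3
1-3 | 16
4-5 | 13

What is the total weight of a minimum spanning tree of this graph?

Prim's algorithm from 2:
Step 1: cheapest edge leaving the tree is 1-2 (7); add 1.
Step 2: cheapest edge leaving the tree is 1-5 (3); add 5.
Step 3: cheapest edge leaving the tree is 4-5 (13); add 4.
Step 4: cheapest edge leaving the tree is 3-4 (8); add 3.
Step 5: cheapest edge leaving the tree is 0-2 (21); add 0.
Step 6: cheapest edge leaving the tree is 0-6 (17); add 6.
MST edges: 1-2, 1-5, 4-5, 3-4, 0-2, 0-6; total weight 7+3+13+8+21+17 = 69.

69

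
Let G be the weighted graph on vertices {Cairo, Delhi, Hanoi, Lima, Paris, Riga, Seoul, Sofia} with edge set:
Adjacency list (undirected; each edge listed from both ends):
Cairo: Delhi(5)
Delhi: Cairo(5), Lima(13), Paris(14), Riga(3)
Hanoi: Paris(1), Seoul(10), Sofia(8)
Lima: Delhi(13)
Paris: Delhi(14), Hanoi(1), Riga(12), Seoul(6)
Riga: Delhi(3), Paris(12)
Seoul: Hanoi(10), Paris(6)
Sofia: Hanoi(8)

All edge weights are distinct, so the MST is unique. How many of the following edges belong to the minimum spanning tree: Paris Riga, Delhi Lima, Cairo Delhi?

3

Kruskal's algorithm — process edges by increasing weight (ties by edge label):
Hanoi Paris (1): add — endpoints in different components.
Delhi Riga (3): add — endpoints in different components.
Cairo Delhi (5): add — endpoints in different components.
Paris Seoul (6): add — endpoints in different components.
Hanoi Sofia (8): add — endpoints in different components.
Hanoi Seoul (10): skip — Hanoi and Seoul already connected.
Paris Riga (12): add — endpoints in different components.
Delhi Lima (13): add — endpoints in different components.
MST edge set: {Hanoi Paris, Delhi Riga, Cairo Delhi, Paris Seoul, Hanoi Sofia, Paris Riga, Delhi Lima}.
Of the listed edges, {Paris Riga, Delhi Lima, Cairo Delhi} are in the MST → 3.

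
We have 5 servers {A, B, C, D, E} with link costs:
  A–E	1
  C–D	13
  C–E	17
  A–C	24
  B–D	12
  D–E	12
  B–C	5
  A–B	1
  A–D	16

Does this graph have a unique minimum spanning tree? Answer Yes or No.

No

Kruskal: consider edges lightest-first.
A–B (1): add. Components now {A,B} {C} {D} {E}
A–E (1): add. Components now {A,B,E} {C} {D}
B–C (5): add. Components now {A,B,C,E} {D}
B–D (12): add. Components now {A,B,C,D,E}
Non-tree edge D–E has weight 12, equal to the heaviest edge on its tree cycle — swapping gives another MST of the same weight. Not unique.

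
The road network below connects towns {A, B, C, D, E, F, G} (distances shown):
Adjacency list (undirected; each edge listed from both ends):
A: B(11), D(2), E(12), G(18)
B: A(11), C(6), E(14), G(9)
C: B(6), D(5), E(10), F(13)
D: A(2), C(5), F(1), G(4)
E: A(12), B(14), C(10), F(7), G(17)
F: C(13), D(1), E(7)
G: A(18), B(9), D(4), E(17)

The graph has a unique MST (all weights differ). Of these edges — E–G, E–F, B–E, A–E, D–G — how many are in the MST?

2

Sort edges by weight, then run Kruskal:
D–F (1): add — endpoints in different components.
A–D (2): add — endpoints in different components.
D–G (4): add — endpoints in different components.
C–D (5): add — endpoints in different components.
B–C (6): add — endpoints in different components.
E–F (7): add — endpoints in different components.
MST edge set: {D–F, A–D, D–G, C–D, B–C, E–F}.
Of the listed edges, {E–F, D–G} are in the MST → 2.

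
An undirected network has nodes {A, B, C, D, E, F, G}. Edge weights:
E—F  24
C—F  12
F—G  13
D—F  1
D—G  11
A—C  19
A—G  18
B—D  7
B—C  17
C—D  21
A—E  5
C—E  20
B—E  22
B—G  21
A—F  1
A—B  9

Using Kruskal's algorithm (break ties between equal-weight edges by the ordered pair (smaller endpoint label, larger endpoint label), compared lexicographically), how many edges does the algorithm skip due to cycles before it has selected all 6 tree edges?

Kruskal: consider edges lightest-first.
A—F (1): add — endpoints in different components.
D—F (1): add — endpoints in different components.
A—E (5): add — endpoints in different components.
B—D (7): add — endpoints in different components.
A—B (9): skip — A and B already connected.
D—G (11): add — endpoints in different components.
C—F (12): add — endpoints in different components.
Edges rejected before the tree was complete: 1.

1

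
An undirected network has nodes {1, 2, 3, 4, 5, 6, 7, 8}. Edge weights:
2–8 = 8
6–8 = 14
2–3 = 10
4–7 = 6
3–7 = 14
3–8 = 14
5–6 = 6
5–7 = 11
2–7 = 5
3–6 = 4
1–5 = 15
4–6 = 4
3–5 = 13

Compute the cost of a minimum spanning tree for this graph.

48

Prim, starting at 5.
Step 1: cheapest edge leaving the tree is 5–6 (6); add 6.
Step 2: cheapest edge leaving the tree is 3–6 (4); add 3.
Step 3: cheapest edge leaving the tree is 4–6 (4); add 4.
Step 4: cheapest edge leaving the tree is 4–7 (6); add 7.
Step 5: cheapest edge leaving the tree is 2–7 (5); add 2.
Step 6: cheapest edge leaving the tree is 2–8 (8); add 8.
Step 7: cheapest edge leaving the tree is 1–5 (15); add 1.
MST edges: 5–6, 3–6, 4–6, 4–7, 2–7, 2–8, 1–5; total weight 6+4+4+6+5+8+15 = 48.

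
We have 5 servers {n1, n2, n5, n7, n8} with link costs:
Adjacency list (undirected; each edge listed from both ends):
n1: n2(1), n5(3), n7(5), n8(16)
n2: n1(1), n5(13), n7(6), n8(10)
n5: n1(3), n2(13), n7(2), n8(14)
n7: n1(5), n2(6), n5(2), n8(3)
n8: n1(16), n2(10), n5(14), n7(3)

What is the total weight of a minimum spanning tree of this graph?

Prim, starting at n5.
Step 1: cheapest edge leaving the tree is n5 n7 (2); add n7.
Step 2: cheapest edge leaving the tree is n1 n5 (3); add n1.
Step 3: cheapest edge leaving the tree is n1 n2 (1); add n2.
Step 4: cheapest edge leaving the tree is n7 n8 (3); add n8.
MST edges: n5 n7, n1 n5, n1 n2, n7 n8; total weight 2+3+1+3 = 9.

9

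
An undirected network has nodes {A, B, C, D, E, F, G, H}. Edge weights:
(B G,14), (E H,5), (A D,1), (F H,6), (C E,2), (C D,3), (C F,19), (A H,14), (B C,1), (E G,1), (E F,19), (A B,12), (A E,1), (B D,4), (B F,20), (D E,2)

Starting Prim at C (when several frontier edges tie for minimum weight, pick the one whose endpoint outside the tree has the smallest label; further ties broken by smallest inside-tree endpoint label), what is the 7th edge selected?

F-H

Prim, starting at C.
Step 1: cheapest edge leaving the tree is B C (1); add B.
Step 2: cheapest edge leaving the tree is C E (2); add E.
Step 3: cheapest edge leaving the tree is A E (1); add A.
Step 4: cheapest edge leaving the tree is A D (1); add D.
Step 5: cheapest edge leaving the tree is E G (1); add G.
Step 6: cheapest edge leaving the tree is E H (5); add H.
Step 7: cheapest edge leaving the tree is F H (6); add F.
The 7th edge added is F H.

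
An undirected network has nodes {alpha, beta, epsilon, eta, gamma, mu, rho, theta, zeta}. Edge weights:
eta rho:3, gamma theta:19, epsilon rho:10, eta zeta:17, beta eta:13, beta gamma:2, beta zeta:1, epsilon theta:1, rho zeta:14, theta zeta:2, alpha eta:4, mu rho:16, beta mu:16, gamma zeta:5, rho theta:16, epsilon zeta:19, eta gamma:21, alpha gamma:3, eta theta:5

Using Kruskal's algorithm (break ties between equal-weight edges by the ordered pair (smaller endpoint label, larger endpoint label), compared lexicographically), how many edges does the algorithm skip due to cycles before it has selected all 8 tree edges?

Kruskal's algorithm — process edges by increasing weight (ties by edge label):
beta zeta (1): add — endpoints in different components.
epsilon theta (1): add — endpoints in different components.
beta gamma (2): add — endpoints in different components.
theta zeta (2): add — endpoints in different components.
alpha gamma (3): add — endpoints in different components.
eta rho (3): add — endpoints in different components.
alpha eta (4): add — endpoints in different components.
eta theta (5): skip — theta and eta already connected.
gamma zeta (5): skip — zeta and gamma already connected.
epsilon rho (10): skip — epsilon and rho already connected.
beta eta (13): skip — beta and eta already connected.
rho zeta (14): skip — zeta and rho already connected.
beta mu (16): add — endpoints in different components.
Edges rejected before the tree was complete: 5.

5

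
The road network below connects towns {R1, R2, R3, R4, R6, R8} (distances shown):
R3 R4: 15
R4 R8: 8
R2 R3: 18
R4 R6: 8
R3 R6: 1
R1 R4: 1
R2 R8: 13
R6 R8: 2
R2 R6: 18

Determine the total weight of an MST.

25

Grow the tree from R1 using Prim:
Step 1: frontier [R1 R4 1] → take R1 R4 (1); add R4.
Step 2: frontier [R4 R6 8, R4 R8 8, R3 R4 15] → take R4 R6 (8); add R6.
Step 3: frontier [R4 R8 8, R3 R4 15, R3 R6 1, R6 R8 2, R2 R6 18] → take R3 R6 (1); add R3.
Step 4: frontier [R2 R3 18, R4 R8 8, R6 R8 2, R2 R6 18] → take R6 R8 (2); add R8.
Step 5: frontier [R2 R3 18, R2 R6 18, R2 R8 13] → take R2 R8 (13); add R2.
MST edges: R1 R4, R4 R6, R3 R6, R6 R8, R2 R8; total weight 1+8+1+2+13 = 25.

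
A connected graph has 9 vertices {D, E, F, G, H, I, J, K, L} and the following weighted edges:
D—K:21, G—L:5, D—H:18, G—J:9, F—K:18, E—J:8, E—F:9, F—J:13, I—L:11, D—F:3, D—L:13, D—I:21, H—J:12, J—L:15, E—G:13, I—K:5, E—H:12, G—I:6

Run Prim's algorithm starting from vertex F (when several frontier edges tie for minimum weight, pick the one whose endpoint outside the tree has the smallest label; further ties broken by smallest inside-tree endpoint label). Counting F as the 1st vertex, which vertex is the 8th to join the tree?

K

Prim, starting at F.
Step 1: cheapest edge leaving the tree is D—F (3); add D.
Step 2: cheapest edge leaving the tree is E—F (9); add E.
Step 3: cheapest edge leaving the tree is E—J (8); add J.
Step 4: cheapest edge leaving the tree is G—J (9); add G.
Step 5: cheapest edge leaving the tree is G—L (5); add L.
Step 6: cheapest edge leaving the tree is G—I (6); add I.
Step 7: cheapest edge leaving the tree is I—K (5); add K.
Step 8: cheapest edge leaving the tree is E—H (12); add H.
Vertex order: F, D, E, J, G, L, I, K, H. The 8th vertex is K.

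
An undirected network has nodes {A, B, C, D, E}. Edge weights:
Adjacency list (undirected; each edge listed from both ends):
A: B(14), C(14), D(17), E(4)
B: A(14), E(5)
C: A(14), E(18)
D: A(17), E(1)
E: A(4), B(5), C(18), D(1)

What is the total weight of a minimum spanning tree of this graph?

24

Prim, starting at A.
Step 1: frontier [A–E 4, A–B 14, A–C 14, A–D 17] → take A–E (4); add E.
Step 2: frontier [A–B 14, A–C 14, A–D 17, D–E 1, B–E 5, C–E 18] → take D–E (1); add D.
Step 3: frontier [A–B 14, A–C 14, B–E 5, C–E 18] → take B–E (5); add B.
Step 4: frontier [A–C 14, C–E 18] → take A–C (14); add C.
MST edges: A–E, D–E, B–E, A–C; total weight 4+1+5+14 = 24.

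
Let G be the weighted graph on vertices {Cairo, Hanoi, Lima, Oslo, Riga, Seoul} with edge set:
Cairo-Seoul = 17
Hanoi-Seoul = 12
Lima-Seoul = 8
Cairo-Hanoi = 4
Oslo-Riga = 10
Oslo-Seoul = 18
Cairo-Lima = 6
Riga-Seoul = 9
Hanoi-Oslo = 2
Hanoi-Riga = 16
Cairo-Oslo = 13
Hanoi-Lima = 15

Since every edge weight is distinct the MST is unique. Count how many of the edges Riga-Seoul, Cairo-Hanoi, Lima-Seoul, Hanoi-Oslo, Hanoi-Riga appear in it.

Sort edges by weight, then run Kruskal:
Hanoi-Oslo (2): add. Components now {Cairo} {Lima} {Hanoi,Oslo} {Seoul} {Riga}
Cairo-Hanoi (4): add. Components now {Cairo,Hanoi,Oslo} {Lima} {Seoul} {Riga}
Cairo-Lima (6): add. Components now {Cairo,Hanoi,Lima,Oslo} {Seoul} {Riga}
Lima-Seoul (8): add. Components now {Cairo,Hanoi,Lima,Oslo,Seoul} {Riga}
Riga-Seoul (9): add. Components now {Cairo,Hanoi,Lima,Oslo,Riga,Seoul}
MST edge set: {Hanoi-Oslo, Cairo-Hanoi, Cairo-Lima, Lima-Seoul, Riga-Seoul}.
Of the listed edges, {Riga-Seoul, Cairo-Hanoi, Lima-Seoul, Hanoi-Oslo} are in the MST → 4.

4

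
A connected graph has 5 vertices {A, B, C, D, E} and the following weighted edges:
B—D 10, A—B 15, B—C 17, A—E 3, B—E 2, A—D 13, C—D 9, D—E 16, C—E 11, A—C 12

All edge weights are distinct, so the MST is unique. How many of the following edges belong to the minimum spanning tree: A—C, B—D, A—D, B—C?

Kruskal's algorithm — process edges by increasing weight (ties by edge label):
B—E (2): add. Components now {A} {B,E} {C} {D}
A—E (3): add. Components now {A,B,E} {C} {D}
C—D (9): add. Components now {A,B,E} {C,D}
B—D (10): add. Components now {A,B,C,D,E}
MST edge set: {B—E, A—E, C—D, B—D}.
Of the listed edges, {B—D} are in the MST → 1.

1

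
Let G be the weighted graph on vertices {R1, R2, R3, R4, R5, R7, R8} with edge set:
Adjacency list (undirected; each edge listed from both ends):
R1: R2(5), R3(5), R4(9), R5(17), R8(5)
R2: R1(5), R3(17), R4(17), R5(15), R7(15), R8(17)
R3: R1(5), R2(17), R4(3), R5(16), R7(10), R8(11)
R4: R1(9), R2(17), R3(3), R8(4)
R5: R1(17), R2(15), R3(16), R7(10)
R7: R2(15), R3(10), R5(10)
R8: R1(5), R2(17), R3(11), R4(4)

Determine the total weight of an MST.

Kruskal's algorithm — process edges by increasing weight (ties by edge label):
R3–R4 (3): add — endpoints in different components.
R4–R8 (4): add — endpoints in different components.
R1–R2 (5): add — endpoints in different components.
R1–R3 (5): add — endpoints in different components.
R1–R8 (5): skip — R1 and R8 already connected.
R1–R4 (9): skip — R1 and R4 already connected.
R3–R7 (10): add — endpoints in different components.
R5–R7 (10): add — endpoints in different components.
MST edges: R3–R4, R4–R8, R1–R2, R1–R3, R3–R7, R5–R7; total weight 3+4+5+5+10+10 = 37.

37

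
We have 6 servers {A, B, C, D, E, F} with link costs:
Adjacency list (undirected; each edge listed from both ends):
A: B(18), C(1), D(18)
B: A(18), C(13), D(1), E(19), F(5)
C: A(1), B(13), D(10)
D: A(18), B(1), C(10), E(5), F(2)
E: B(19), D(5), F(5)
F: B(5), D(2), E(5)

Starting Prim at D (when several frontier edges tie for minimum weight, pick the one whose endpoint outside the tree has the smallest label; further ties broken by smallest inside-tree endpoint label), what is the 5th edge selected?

A-C

Prim, starting at D.
Step 1: frontier [B—D 1, D—F 2, D—E 5, C—D 10, A—D 18] → take B—D (1); add B.
Step 2: frontier [B—F 5, B—C 13, A—B 18, B—E 19, D—F 2, D—E 5, C—D 10, A—D 18] → take D—F (2); add F.
Step 3: frontier [B—C 13, A—B 18, B—E 19, D—E 5, C—D 10, A—D 18, E—F 5] → take D—E (5); add E.
Step 4: frontier [B—C 13, A—B 18, C—D 10, A—D 18] → take C—D (10); add C.
Step 5: frontier [A—B 18, A—C 1, A—D 18] → take A—C (1); add A.
The 5th edge added is A—C.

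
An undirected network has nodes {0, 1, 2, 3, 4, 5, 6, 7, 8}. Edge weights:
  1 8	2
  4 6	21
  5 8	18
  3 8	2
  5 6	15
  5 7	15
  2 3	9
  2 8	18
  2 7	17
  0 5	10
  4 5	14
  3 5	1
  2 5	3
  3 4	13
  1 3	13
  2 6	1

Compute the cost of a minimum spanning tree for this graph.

Kruskal: consider edges lightest-first.
2 6 (1): add — endpoints in different components.
3 5 (1): add — endpoints in different components.
1 8 (2): add — endpoints in different components.
3 8 (2): add — endpoints in different components.
2 5 (3): add — endpoints in different components.
2 3 (9): skip — 2 and 3 already connected.
0 5 (10): add — endpoints in different components.
1 3 (13): skip — 1 and 3 already connected.
3 4 (13): add — endpoints in different components.
4 5 (14): skip — 4 and 5 already connected.
5 6 (15): skip — 5 and 6 already connected.
5 7 (15): add — endpoints in different components.
MST edges: 2 6, 3 5, 1 8, 3 8, 2 5, 0 5, 3 4, 5 7; total weight 1+1+2+2+3+10+13+15 = 47.

47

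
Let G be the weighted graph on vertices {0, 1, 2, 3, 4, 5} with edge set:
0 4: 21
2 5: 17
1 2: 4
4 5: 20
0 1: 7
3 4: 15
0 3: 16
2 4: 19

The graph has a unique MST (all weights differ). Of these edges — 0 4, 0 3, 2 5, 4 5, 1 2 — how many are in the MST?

3

Kruskal's algorithm — process edges by increasing weight (ties by edge label):
1 2 (4): add — endpoints in different components.
0 1 (7): add — endpoints in different components.
3 4 (15): add — endpoints in different components.
0 3 (16): add — endpoints in different components.
2 5 (17): add — endpoints in different components.
MST edge set: {1 2, 0 1, 3 4, 0 3, 2 5}.
Of the listed edges, {0 3, 2 5, 1 2} are in the MST → 3.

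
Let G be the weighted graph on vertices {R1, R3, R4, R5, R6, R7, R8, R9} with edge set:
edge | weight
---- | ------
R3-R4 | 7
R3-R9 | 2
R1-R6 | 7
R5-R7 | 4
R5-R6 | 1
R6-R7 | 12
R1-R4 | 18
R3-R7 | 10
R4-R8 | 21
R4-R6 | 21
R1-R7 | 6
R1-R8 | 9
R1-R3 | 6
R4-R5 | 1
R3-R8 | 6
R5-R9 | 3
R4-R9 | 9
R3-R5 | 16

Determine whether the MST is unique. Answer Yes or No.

Sort edges by weight, then run Kruskal:
R4-R5 (1): add — endpoints in different components.
R5-R6 (1): add — endpoints in different components.
R3-R9 (2): add — endpoints in different components.
R5-R9 (3): add — endpoints in different components.
R5-R7 (4): add — endpoints in different components.
R1-R3 (6): add — endpoints in different components.
R1-R7 (6): skip — R7 and R1 already connected.
R3-R8 (6): add — endpoints in different components.
Non-tree edge R1-R7 has weight 6, equal to the heaviest edge on its tree cycle — swapping gives another MST of the same weight. Not unique.

No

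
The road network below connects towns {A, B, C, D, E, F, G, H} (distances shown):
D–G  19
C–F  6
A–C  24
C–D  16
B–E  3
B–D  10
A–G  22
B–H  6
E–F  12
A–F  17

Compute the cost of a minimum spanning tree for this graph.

73

Prim, starting at F.
Step 1: frontier [C–F 6, E–F 12, A–F 17] → take C–F (6); add C.
Step 2: frontier [C–D 16, A–C 24, E–F 12, A–F 17] → take E–F (12); add E.
Step 3: frontier [C–D 16, A–C 24, B–E 3, A–F 17] → take B–E (3); add B.
Step 4: frontier [B–H 6, B–D 10, C–D 16, A–C 24, A–F 17] → take B–H (6); add H.
Step 5: frontier [B–D 10, C–D 16, A–C 24, A–F 17] → take B–D (10); add D.
Step 6: frontier [A–C 24, D–G 19, A–F 17] → take A–F (17); add A.
Step 7: frontier [A–G 22, D–G 19] → take D–G (19); add G.
MST edges: C–F, E–F, B–E, B–H, B–D, A–F, D–G; total weight 6+12+3+6+10+17+19 = 73.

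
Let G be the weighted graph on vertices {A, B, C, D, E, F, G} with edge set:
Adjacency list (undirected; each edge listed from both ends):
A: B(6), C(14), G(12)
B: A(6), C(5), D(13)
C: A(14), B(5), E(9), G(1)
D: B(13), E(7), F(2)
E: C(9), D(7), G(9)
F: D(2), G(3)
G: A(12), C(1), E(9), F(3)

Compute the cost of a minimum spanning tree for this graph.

24

Kruskal: consider edges lightest-first.
C–G (1): add. Components now {A} {B} {C,G} {D} {E} {F}
D–F (2): add. Components now {A} {B} {C,G} {D,F} {E}
F–G (3): add. Components now {A} {B} {C,D,F,G} {E}
B–C (5): add. Components now {A} {B,C,D,F,G} {E}
A–B (6): add. Components now {A,B,C,D,F,G} {E}
D–E (7): add. Components now {A,B,C,D,E,F,G}
MST edges: C–G, D–F, F–G, B–C, A–B, D–E; total weight 1+2+3+5+6+7 = 24.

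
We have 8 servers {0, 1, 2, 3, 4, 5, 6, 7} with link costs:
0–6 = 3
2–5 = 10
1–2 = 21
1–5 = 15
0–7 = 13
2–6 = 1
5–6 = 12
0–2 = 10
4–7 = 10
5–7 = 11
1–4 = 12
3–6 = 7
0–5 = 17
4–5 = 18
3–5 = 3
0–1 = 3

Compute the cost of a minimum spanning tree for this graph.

Kruskal's algorithm — process edges by increasing weight (ties by edge label):
2–6 (1): add — endpoints in different components.
0–1 (3): add — endpoints in different components.
0–6 (3): add — endpoints in different components.
3–5 (3): add — endpoints in different components.
3–6 (7): add — endpoints in different components.
0–2 (10): skip — 0 and 2 already connected.
2–5 (10): skip — 2 and 5 already connected.
4–7 (10): add — endpoints in different components.
5–7 (11): add — endpoints in different components.
MST edges: 2–6, 0–1, 0–6, 3–5, 3–6, 4–7, 5–7; total weight 1+3+3+3+7+10+11 = 38.

38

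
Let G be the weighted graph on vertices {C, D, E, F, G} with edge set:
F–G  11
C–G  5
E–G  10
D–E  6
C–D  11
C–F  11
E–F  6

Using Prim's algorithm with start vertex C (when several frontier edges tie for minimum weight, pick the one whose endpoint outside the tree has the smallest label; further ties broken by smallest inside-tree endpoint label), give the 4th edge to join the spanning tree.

E-F

Prim's algorithm from C:
Step 1: frontier [C–G 5, C–D 11, C–F 11] → take C–G (5); add G.
Step 2: frontier [C–D 11, C–F 11, E–G 10, F–G 11] → take E–G (10); add E.
Step 3: frontier [C–D 11, C–F 11, D–E 6, E–F 6, F–G 11] → take D–E (6); add D.
Step 4: frontier [C–F 11, E–F 6, F–G 11] → take E–F (6); add F.
The 4th edge added is E–F.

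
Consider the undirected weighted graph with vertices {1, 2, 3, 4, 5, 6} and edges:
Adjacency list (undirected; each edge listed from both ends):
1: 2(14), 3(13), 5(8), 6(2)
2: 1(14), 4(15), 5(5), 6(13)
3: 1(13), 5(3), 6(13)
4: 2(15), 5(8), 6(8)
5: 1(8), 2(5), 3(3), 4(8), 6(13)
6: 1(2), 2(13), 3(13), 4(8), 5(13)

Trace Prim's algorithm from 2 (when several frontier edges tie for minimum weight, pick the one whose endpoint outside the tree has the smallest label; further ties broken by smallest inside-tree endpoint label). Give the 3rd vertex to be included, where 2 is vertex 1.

Grow the tree from 2 using Prim:
Step 1: frontier [2-5 5, 2-6 13, 1-2 14, 2-4 15] → take 2-5 (5); add 5.
Step 2: frontier [2-6 13, 1-2 14, 2-4 15, 3-5 3, 1-5 8, 4-5 8, 5-6 13] → take 3-5 (3); add 3.
Step 3: frontier [2-6 13, 1-2 14, 2-4 15, 1-3 13, 3-6 13, 1-5 8, 4-5 8, 5-6 13] → take 1-5 (8); add 1.
Step 4: frontier [1-6 2, 2-6 13, 2-4 15, 3-6 13, 4-5 8, 5-6 13] → take 1-6 (2); add 6.
Step 5: frontier [2-4 15, 4-5 8, 4-6 8] → take 4-5 (8); add 4.
Vertex order: 2, 5, 3, 1, 6, 4. The 3rd vertex is 3.

3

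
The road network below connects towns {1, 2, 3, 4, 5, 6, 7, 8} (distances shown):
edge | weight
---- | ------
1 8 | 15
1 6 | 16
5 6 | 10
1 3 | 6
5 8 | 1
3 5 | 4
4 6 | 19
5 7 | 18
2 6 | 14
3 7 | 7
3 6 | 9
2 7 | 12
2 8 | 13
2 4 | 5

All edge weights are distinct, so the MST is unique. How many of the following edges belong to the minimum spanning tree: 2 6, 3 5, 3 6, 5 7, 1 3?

3

Sort edges by weight, then run Kruskal:
5 8 (1): add — endpoints in different components.
3 5 (4): add — endpoints in different components.
2 4 (5): add — endpoints in different components.
1 3 (6): add — endpoints in different components.
3 7 (7): add — endpoints in different components.
3 6 (9): add — endpoints in different components.
5 6 (10): skip — 5 and 6 already connected.
2 7 (12): add — endpoints in different components.
MST edge set: {5 8, 3 5, 2 4, 1 3, 3 7, 3 6, 2 7}.
Of the listed edges, {3 5, 3 6, 1 3} are in the MST → 3.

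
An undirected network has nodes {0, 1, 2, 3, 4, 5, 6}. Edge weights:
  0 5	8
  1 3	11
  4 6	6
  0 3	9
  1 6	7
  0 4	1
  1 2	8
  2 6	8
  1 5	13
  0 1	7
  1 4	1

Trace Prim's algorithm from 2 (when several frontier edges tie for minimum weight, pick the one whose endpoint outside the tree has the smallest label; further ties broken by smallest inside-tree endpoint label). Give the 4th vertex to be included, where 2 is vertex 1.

Prim, starting at 2.
Step 1: cheapest edge leaving the tree is 1 2 (8); add 1.
Step 2: cheapest edge leaving the tree is 1 4 (1); add 4.
Step 3: cheapest edge leaving the tree is 0 4 (1); add 0.
Step 4: cheapest edge leaving the tree is 4 6 (6); add 6.
Step 5: cheapest edge leaving the tree is 0 5 (8); add 5.
Step 6: cheapest edge leaving the tree is 0 3 (9); add 3.
Vertex order: 2, 1, 4, 0, 6, 5, 3. The 4th vertex is 0.

0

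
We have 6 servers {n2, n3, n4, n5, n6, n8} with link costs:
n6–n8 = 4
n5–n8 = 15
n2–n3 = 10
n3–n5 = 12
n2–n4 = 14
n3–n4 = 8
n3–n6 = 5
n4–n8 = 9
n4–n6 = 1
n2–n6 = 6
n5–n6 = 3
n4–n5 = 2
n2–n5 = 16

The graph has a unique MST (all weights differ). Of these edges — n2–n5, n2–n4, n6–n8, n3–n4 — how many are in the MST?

1

Sort edges by weight, then run Kruskal:
n4–n6 (1): add — endpoints in different components.
n4–n5 (2): add — endpoints in different components.
n5–n6 (3): skip — n5 and n6 already connected.
n6–n8 (4): add — endpoints in different components.
n3–n6 (5): add — endpoints in different components.
n2–n6 (6): add — endpoints in different components.
MST edge set: {n4–n6, n4–n5, n6–n8, n3–n6, n2–n6}.
Of the listed edges, {n6–n8} are in the MST → 1.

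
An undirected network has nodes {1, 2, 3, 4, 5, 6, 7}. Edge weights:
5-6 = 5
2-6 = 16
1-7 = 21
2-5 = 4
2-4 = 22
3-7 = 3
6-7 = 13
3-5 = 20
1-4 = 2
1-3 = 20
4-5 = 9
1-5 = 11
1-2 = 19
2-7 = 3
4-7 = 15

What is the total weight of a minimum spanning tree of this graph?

26

Kruskal: consider edges lightest-first.
1-4 (2): add. Components now {1,4} {2} {3} {5} {6} {7}
2-7 (3): add. Components now {1,4} {2,7} {3} {5} {6}
3-7 (3): add. Components now {1,4} {2,3,7} {5} {6}
2-5 (4): add. Components now {1,4} {2,3,5,7} {6}
5-6 (5): add. Components now {1,4} {2,3,5,6,7}
4-5 (9): add. Components now {1,2,3,4,5,6,7}
MST edges: 1-4, 2-7, 3-7, 2-5, 5-6, 4-5; total weight 2+3+3+4+5+9 = 26.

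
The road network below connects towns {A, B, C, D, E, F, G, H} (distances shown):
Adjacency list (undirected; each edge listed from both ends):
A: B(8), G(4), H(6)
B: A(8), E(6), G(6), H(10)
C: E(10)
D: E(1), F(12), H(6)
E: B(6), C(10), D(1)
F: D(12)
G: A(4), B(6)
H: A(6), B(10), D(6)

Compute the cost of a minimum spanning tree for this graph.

Prim, starting at B.
Step 1: frontier [B E 6, B G 6, A B 8, B H 10] → take B E (6); add E.
Step 2: frontier [B G 6, A B 8, B H 10, D E 1, C E 10] → take D E (1); add D.
Step 3: frontier [B G 6, A B 8, B H 10, D H 6, D F 12, C E 10] → take B G (6); add G.
Step 4: frontier [A B 8, B H 10, D H 6, D F 12, C E 10, A G 4] → take A G (4); add A.
Step 5: frontier [A H 6, B H 10, D H 6, D F 12, C E 10] → take A H (6); add H.
Step 6: frontier [D F 12, C E 10] → take C E (10); add C.
Step 7: frontier [D F 12] → take D F (12); add F.
MST edges: B E, D E, B G, A G, A H, C E, D F; total weight 6+1+6+4+6+10+12 = 45.

45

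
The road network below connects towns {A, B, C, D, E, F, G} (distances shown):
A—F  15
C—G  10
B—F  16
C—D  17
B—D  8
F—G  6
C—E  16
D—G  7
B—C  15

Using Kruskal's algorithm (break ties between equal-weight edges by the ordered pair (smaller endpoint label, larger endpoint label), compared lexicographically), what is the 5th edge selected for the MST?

A-F

Kruskal's algorithm — process edges by increasing weight (ties by edge label):
F—G (6): add — endpoints in different components.
D—G (7): add — endpoints in different components.
B—D (8): add — endpoints in different components.
C—G (10): add — endpoints in different components.
A—F (15): add — endpoints in different components.
B—C (15): skip — B and C already connected.
B—F (16): skip — B and F already connected.
C—E (16): add — endpoints in different components.
The 5th edge added is A—F.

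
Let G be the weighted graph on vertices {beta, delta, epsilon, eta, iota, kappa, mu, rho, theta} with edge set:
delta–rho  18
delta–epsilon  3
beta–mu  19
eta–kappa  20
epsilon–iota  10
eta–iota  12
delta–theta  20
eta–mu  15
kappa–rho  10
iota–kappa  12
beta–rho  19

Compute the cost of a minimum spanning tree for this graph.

101

Prim's algorithm from mu:
Step 1: cheapest edge leaving the tree is eta–mu (15); add eta.
Step 2: cheapest edge leaving the tree is eta–iota (12); add iota.
Step 3: cheapest edge leaving the tree is epsilon–iota (10); add epsilon.
Step 4: cheapest edge leaving the tree is delta–epsilon (3); add delta.
Step 5: cheapest edge leaving the tree is iota–kappa (12); add kappa.
Step 6: cheapest edge leaving the tree is kappa–rho (10); add rho.
Step 7: cheapest edge leaving the tree is beta–mu (19); add beta.
Step 8: cheapest edge leaving the tree is delta–theta (20); add theta.
MST edges: eta–mu, eta–iota, epsilon–iota, delta–epsilon, iota–kappa, kappa–rho, beta–mu, delta–theta; total weight 15+12+10+3+12+10+19+20 = 101.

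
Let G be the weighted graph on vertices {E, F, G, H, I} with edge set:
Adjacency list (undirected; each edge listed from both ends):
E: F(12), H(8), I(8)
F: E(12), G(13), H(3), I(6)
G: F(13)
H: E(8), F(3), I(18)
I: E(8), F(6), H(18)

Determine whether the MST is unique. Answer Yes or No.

Kruskal's algorithm — process edges by increasing weight (ties by edge label):
F H (3): add. Components now {E} {F,H} {G} {I}
F I (6): add. Components now {E} {F,H,I} {G}
E H (8): add. Components now {E,F,H,I} {G}
E I (8): skip — E and I already connected.
E F (12): skip — E and F already connected.
F G (13): add. Components now {E,F,G,H,I}
Non-tree edge E I has weight 8, equal to the heaviest edge on its tree cycle — swapping gives another MST of the same weight. Not unique.

No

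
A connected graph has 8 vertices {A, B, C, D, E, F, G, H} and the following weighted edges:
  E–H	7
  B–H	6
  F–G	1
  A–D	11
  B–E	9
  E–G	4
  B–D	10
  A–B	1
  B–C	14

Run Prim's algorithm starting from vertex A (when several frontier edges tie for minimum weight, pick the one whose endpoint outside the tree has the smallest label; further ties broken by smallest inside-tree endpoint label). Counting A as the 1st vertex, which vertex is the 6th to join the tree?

F

Grow the tree from A using Prim:
Step 1: frontier [A–B 1, A–D 11] → take A–B (1); add B.
Step 2: frontier [A–D 11, B–H 6, B–E 9, B–D 10, B–C 14] → take B–H (6); add H.
Step 3: frontier [A–D 11, B–E 9, B–D 10, B–C 14, E–H 7] → take E–H (7); add E.
Step 4: frontier [A–D 11, B–D 10, B–C 14, E–G 4] → take E–G (4); add G.
Step 5: frontier [A–D 11, B–D 10, B–C 14, F–G 1] → take F–G (1); add F.
Step 6: frontier [A–D 11, B–D 10, B–C 14] → take B–D (10); add D.
Step 7: frontier [B–C 14] → take B–C (14); add C.
Vertex order: A, B, H, E, G, F, D, C. The 6th vertex is F.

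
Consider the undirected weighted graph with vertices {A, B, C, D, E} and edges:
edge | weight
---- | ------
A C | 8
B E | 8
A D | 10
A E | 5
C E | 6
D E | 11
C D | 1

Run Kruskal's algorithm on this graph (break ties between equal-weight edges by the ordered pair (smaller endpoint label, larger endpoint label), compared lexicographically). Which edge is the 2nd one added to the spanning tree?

A-E

Kruskal: consider edges lightest-first.
C D (1): add — endpoints in different components.
A E (5): add — endpoints in different components.
C E (6): add — endpoints in different components.
A C (8): skip — A and C already connected.
B E (8): add — endpoints in different components.
The 2nd edge added is A E.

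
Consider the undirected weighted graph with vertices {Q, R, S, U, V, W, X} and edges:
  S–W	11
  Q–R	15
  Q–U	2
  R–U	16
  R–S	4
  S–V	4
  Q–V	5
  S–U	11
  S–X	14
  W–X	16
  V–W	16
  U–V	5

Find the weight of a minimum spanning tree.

Kruskal's algorithm — process edges by increasing weight (ties by edge label):
Q–U (2): add — endpoints in different components.
R–S (4): add — endpoints in different components.
S–V (4): add — endpoints in different components.
Q–V (5): add — endpoints in different components.
U–V (5): skip — U and V already connected.
S–U (11): skip — U and S already connected.
S–W (11): add — endpoints in different components.
S–X (14): add — endpoints in different components.
MST edges: Q–U, R–S, S–V, Q–V, S–W, S–X; total weight 2+4+4+5+11+14 = 40.

40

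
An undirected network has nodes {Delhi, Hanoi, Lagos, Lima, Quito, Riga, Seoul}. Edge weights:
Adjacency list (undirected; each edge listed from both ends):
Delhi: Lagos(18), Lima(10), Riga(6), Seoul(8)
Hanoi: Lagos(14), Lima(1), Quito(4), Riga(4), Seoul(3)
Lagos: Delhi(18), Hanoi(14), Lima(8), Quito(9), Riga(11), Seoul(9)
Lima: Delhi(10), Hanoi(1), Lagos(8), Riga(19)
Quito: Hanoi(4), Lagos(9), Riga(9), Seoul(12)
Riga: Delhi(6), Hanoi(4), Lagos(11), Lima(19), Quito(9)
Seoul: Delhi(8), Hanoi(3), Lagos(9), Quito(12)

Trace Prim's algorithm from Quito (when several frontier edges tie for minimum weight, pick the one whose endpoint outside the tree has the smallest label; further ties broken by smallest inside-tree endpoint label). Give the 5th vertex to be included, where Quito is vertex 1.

Prim, starting at Quito.
Step 1: cheapest edge leaving the tree is Hanoi Quito (4); add Hanoi.
Step 2: cheapest edge leaving the tree is Hanoi Lima (1); add Lima.
Step 3: cheapest edge leaving the tree is Hanoi Seoul (3); add Seoul.
Step 4: cheapest edge leaving the tree is Hanoi Riga (4); add Riga.
Step 5: cheapest edge leaving the tree is Delhi Riga (6); add Delhi.
Step 6: cheapest edge leaving the tree is Lagos Lima (8); add Lagos.
Vertex order: Quito, Hanoi, Lima, Seoul, Riga, Delhi, Lagos. The 5th vertex is Riga.

Riga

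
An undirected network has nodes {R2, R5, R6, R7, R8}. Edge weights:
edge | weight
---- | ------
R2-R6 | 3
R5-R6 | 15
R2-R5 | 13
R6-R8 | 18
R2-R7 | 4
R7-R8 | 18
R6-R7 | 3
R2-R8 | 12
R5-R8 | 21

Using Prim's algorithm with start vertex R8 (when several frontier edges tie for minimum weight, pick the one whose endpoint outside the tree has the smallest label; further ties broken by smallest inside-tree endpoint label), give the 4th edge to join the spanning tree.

Prim's algorithm from R8:
Step 1: frontier [R2-R8 12, R6-R8 18, R7-R8 18, R5-R8 21] → take R2-R8 (12); add R2.
Step 2: frontier [R2-R6 3, R2-R7 4, R2-R5 13, R6-R8 18, R7-R8 18, R5-R8 21] → take R2-R6 (3); add R6.
Step 3: frontier [R2-R7 4, R2-R5 13, R6-R7 3, R5-R6 15, R7-R8 18, R5-R8 21] → take R6-R7 (3); add R7.
Step 4: frontier [R2-R5 13, R5-R6 15, R5-R8 21] → take R2-R5 (13); add R5.
The 4th edge added is R2-R5.

R2-R5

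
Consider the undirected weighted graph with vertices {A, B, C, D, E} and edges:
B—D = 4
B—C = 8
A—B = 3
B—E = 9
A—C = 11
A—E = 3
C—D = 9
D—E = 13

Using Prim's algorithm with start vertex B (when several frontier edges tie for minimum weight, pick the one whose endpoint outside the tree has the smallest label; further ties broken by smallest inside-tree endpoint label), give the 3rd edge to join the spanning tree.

B-D

Prim's algorithm from B:
Step 1: cheapest edge leaving the tree is A—B (3); add A.
Step 2: cheapest edge leaving the tree is A—E (3); add E.
Step 3: cheapest edge leaving the tree is B—D (4); add D.
Step 4: cheapest edge leaving the tree is B—C (8); add C.
The 3rd edge added is B—D.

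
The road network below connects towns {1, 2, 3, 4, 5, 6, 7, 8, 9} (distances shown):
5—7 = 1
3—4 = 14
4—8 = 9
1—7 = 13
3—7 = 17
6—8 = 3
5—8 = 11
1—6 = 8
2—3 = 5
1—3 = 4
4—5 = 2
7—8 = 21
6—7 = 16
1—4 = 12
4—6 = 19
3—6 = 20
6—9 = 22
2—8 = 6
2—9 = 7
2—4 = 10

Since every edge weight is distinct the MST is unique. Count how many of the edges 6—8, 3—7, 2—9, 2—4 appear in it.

Sort edges by weight, then run Kruskal:
5—7 (1): add — endpoints in different components.
4—5 (2): add — endpoints in different components.
6—8 (3): add — endpoints in different components.
1—3 (4): add — endpoints in different components.
2—3 (5): add — endpoints in different components.
2—8 (6): add — endpoints in different components.
2—9 (7): add — endpoints in different components.
1—6 (8): skip — 1 and 6 already connected.
4—8 (9): add — endpoints in different components.
MST edge set: {5—7, 4—5, 6—8, 1—3, 2—3, 2—8, 2—9, 4—8}.
Of the listed edges, {6—8, 2—9} are in the MST → 2.

2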